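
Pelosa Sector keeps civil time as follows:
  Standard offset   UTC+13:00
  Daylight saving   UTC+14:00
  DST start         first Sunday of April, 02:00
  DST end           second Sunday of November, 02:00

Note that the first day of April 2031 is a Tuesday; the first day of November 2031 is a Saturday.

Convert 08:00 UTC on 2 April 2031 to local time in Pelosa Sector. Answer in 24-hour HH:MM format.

1 April 2031 is a Tuesday, so the first Sunday is April 6.
1 November 2031 is a Saturday, so the first Sunday is November 2 and the second is November 9.
At the standard offset (UTC+13:00), 08:00 UTC + 13h = 21:00 Pelosa Sector standard time.
The standard-time date in Pelosa Sector, 2 April 2031, is outside the daylight-saving period (6 April – 9 November), so Pelosa Sector is on standard time, UTC+13:00.
08:00 UTC + 13h = 21:00 local.

21:00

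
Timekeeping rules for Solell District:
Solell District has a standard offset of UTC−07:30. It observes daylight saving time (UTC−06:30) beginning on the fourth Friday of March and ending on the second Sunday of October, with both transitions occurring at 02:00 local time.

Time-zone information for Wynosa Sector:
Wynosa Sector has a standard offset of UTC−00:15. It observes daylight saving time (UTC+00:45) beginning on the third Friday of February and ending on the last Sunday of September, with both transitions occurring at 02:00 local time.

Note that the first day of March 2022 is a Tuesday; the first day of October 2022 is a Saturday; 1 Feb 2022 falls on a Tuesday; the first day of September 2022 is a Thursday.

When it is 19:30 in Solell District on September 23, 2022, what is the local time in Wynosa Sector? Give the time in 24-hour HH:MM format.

1 March 2022 is a Tuesday, so the first Friday is March 4 and the fourth is March 25.
1 October 2022 is a Saturday, so the first Sunday is October 2 and the second is October 9.
September 23, 2022 lies within the daylight-saving period (25 March – 9 October), so Solell District is on daylight time, UTC−06:30.
19:30 Solell District + 6h30m = 02:00 UTC (rolling into the next day, 24 September 2022).
1 February 2022 is a Tuesday, so the first Friday is February 4 and the third is February 18.
1 September 2022 is a Thursday, so Sundays fall on 4, 11, 18, 25; the last is September 25.
At the standard offset (UTC−00:15), 02:00 UTC − 0h15m = 01:45 Wynosa Sector standard time.
The standard-time date in Wynosa Sector, September 24, 2022, lies within the daylight-saving period (18 February – 25 September), so Wynosa Sector is on daylight time, UTC+00:45.
02:00 UTC + 0h45m = 02:45 Wynosa Sector.

02:45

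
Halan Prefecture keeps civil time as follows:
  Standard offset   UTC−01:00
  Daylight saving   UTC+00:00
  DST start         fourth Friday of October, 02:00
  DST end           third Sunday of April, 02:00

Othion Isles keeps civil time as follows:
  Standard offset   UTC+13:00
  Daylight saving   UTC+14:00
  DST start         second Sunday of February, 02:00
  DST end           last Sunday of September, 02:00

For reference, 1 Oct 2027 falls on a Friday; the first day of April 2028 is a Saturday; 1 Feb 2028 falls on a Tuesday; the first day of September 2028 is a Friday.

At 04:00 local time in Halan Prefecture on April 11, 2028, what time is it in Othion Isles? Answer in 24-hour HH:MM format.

18:00

1 October 2027 is a Friday, so the first Friday is October 1 and the fourth is October 22.
1 April 2028 is a Saturday, so the first Sunday is April 2 and the third is April 16.
April 11, 2028 lies within the daylight-saving period (22 October 2027 – 16 April 2028), so Halan Prefecture is on daylight time, UTC+00:00.
04:00 Halan Prefecture − 0h = 04:00 UTC.
1 February 2028 is a Tuesday, so the first Sunday is February 6 and the second is February 13.
1 September 2028 is a Friday, so Sundays fall on 3, 10, 17, 24; the last is September 24.
At the standard offset (UTC+13:00), 04:00 UTC + 13h = 17:00 Othion Isles standard time.
The standard-time date in Othion Isles, April 11, 2028, lies within the daylight-saving period (13 February – 24 September), so Othion Isles is on daylight time, UTC+14:00.
04:00 UTC + 14h = 18:00 Othion Isles.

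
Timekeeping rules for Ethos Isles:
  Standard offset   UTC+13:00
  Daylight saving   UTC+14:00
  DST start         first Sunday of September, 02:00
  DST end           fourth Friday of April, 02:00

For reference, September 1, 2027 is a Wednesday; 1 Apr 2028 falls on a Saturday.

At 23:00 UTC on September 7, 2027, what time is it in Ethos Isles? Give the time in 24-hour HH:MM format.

1 September 2027 is a Wednesday, so the first Sunday is September 5.
1 April 2028 is a Saturday, so the first Friday is April 7 and the fourth is April 28.
At the standard offset (UTC+13:00), 23:00 UTC + 13h = 12:00 Ethos Isles standard time (rolling into the next day, 8 September 2027).
Daylight saving runs 5 September 2027 – 28 April 2028; the standard-time date in Ethos Isles, September 8, 2027, is inside that window, so Ethos Isles is at UTC+14:00.
23:00 UTC + 14h = 13:00 local (rolling into the next day, 8 September 2027).

13:00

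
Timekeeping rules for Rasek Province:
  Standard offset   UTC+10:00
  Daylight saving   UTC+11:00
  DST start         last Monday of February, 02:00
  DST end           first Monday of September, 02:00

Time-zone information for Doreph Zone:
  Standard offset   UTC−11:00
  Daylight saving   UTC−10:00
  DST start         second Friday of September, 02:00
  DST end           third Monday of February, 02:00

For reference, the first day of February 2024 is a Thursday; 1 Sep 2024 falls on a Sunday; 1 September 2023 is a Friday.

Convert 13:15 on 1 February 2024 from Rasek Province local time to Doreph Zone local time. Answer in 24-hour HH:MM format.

17:15

1 February 2024 is a Thursday, so Mondays fall on 5, 12, 19, 26; the last is February 26.
1 September 2024 is a Sunday, so the first Monday is September 2.
1 February 2024 does not fall between 26 February and 2 September, so daylight saving is not in effect and Rasek Province is at UTC+10:00.
13:15 Rasek Province − 10h = 03:15 UTC.
1 September 2023 is a Friday, so the first Friday is September 1 and the second is September 8.
1 February 2024 is a Thursday, so the first Monday is February 5 and the third is February 19.
At the standard offset (UTC−11:00), 03:15 UTC − 11h = 16:15 Doreph Zone standard time (rolling into the previous day, 31 January 2024).
The standard-time date in Doreph Zone, 31 January 2024, falls between 8 September 2023 and 19 February 2024, so daylight saving is in effect and Doreph Zone is at UTC−10:00.
03:15 UTC − 10h = 17:15 Doreph Zone (rolling into the previous day, 31 January 2024).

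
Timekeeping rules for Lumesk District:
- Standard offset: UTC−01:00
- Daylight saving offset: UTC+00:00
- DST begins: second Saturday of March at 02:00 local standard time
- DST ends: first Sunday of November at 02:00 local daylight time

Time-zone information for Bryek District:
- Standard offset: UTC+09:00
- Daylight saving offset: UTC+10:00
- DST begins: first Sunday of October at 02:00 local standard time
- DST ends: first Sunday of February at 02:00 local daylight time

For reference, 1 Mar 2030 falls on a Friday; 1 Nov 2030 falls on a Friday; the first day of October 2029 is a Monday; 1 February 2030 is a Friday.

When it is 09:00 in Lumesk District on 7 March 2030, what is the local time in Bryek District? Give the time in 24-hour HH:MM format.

19:00

1 March 2030 is a Friday, so the first Saturday is March 2 and the second is March 9.
1 November 2030 is a Friday, so the first Sunday is November 3.
7 March 2030 is outside the daylight-saving period (9 March – 3 November), so Lumesk District is on standard time, UTC−01:00.
09:00 Lumesk District + 1h = 10:00 UTC.
1 October 2029 is a Monday, so the first Sunday is October 7.
1 February 2030 is a Friday, so the first Sunday is February 3.
At the standard offset (UTC+09:00), 10:00 UTC + 9h = 19:00 Bryek District standard time.
The standard-time date in Bryek District, 7 March 2030, is outside the daylight-saving period (7 October 2029 – 3 February 2030), so Bryek District is on standard time, UTC+09:00.
10:00 UTC + 9h = 19:00 Bryek District.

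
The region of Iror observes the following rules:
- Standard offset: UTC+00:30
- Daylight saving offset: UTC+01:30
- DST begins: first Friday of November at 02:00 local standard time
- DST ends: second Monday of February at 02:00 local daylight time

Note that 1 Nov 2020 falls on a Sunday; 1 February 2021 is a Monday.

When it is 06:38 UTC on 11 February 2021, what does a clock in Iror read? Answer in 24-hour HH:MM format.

1 November 2020 is a Sunday, so the first Friday is November 6.
1 February 2021 is a Monday, so the first Monday is February 1 and the second is February 8.
At the standard offset (UTC+00:30), 06:38 UTC + 0h30m = 07:08 Iror standard time.
Daylight saving runs 6 November 2020 – 8 February 2021; the standard-time date in Iror, 11 February 2021, is outside that window, so Iror is on standard time at UTC+00:30.
06:38 UTC + 0h30m = 07:08 local.

07:08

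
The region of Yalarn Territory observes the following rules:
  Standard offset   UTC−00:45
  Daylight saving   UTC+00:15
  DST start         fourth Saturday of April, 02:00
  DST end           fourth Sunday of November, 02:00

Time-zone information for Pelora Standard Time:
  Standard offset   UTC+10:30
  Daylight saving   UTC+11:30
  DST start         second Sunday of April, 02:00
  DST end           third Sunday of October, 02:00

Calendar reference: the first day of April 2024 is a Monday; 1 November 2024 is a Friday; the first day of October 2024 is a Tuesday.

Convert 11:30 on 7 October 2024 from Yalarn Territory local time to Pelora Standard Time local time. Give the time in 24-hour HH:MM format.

22:45

1 April 2024 is a Monday, so the first Saturday is April 6 and the fourth is April 27.
1 November 2024 is a Friday, so the first Sunday is November 3 and the fourth is November 24.
Daylight saving runs 27 April – 24 November; 7 October 2024 is inside that window, so Yalarn Territory is at UTC+00:15.
11:30 Yalarn Territory − 0h15m = 11:15 UTC.
1 April 2024 is a Monday, so the first Sunday is April 7 and the second is April 14.
1 October 2024 is a Tuesday, so the first Sunday is October 6 and the third is October 20.
At the standard offset (UTC+10:30), 11:15 UTC + 10h30m = 21:45 Pelora Standard Time standard time.
The standard-time date in Pelora Standard Time, 7 October 2024, lies within the daylight-saving period (14 April – 20 October), so Pelora Standard Time is on daylight time, UTC+11:30.
11:15 UTC + 11h30m = 22:45 Pelora Standard Time.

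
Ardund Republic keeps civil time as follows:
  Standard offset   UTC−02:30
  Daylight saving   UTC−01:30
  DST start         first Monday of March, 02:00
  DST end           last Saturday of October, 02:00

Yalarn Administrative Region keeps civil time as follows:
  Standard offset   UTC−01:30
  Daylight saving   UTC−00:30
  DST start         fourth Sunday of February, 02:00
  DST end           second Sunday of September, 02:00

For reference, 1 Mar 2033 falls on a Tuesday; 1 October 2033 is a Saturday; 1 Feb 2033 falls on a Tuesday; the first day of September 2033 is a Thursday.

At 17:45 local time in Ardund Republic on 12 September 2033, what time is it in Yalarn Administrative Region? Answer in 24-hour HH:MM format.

1 March 2033 is a Tuesday, so the first Monday is March 7.
1 October 2033 is a Saturday, so Saturdays fall on 1, 8, 15, 22, 29; the last is October 29.
12 September 2033 lies within the daylight-saving period (7 March – 29 October), so Ardund Republic is on daylight time, UTC−01:30.
17:45 Ardund Republic + 1h30m = 19:15 UTC.
1 February 2033 is a Tuesday, so the first Sunday is February 6 and the fourth is February 27.
1 September 2033 is a Thursday, so the first Sunday is September 4 and the second is September 11.
At the standard offset (UTC−01:30), 19:15 UTC − 1h30m = 17:45 Yalarn Administrative Region standard time.
The standard-time date in Yalarn Administrative Region, 12 September 2033, is outside the daylight-saving period (27 February – 11 September), so Yalarn Administrative Region is on standard time, UTC−01:30.
19:15 UTC − 1h30m = 17:45 Yalarn Administrative Region.

17:45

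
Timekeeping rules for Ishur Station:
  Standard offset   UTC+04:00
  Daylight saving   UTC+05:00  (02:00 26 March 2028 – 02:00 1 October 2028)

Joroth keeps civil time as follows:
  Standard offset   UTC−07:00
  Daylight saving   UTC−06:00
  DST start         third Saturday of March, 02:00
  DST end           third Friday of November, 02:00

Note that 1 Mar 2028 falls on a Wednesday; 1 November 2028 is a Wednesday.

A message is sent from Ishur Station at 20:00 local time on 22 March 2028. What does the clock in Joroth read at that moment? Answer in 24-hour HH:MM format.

10:00

22 March 2028 is outside the daylight-saving period (26 March – 1 October), so Ishur Station is on standard time, UTC+04:00.
20:00 Ishur Station − 4h = 16:00 UTC.
1 March 2028 is a Wednesday, so the first Saturday is March 4 and the third is March 18.
1 November 2028 is a Wednesday, so the first Friday is November 3 and the third is November 17.
At the standard offset (UTC−07:00), 16:00 UTC − 7h = 09:00 Joroth standard time.
The standard-time date in Joroth, 22 March 2028, falls between 18 March and 17 November, so daylight saving is in effect and Joroth is at UTC−06:00.
16:00 UTC − 6h = 10:00 Joroth.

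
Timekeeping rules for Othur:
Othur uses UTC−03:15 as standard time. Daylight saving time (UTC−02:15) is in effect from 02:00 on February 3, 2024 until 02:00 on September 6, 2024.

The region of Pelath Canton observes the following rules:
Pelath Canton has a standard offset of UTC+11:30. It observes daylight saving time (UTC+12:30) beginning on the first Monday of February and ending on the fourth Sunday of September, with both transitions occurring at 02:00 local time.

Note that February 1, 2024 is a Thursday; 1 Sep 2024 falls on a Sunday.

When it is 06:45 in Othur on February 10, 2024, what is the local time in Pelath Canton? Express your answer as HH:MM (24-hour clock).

Daylight saving runs 3 February – 6 September; February 10, 2024 is inside that window, so Othur is at UTC−02:15.
06:45 Othur + 2h15m = 09:00 UTC.
1 February 2024 is a Thursday, so the first Monday is February 5.
1 September 2024 is a Sunday, so the first Sunday is September 1 and the fourth is September 22.
At the standard offset (UTC+11:30), 09:00 UTC + 11h30m = 20:30 Pelath Canton standard time.
The standard-time date in Pelath Canton, February 10, 2024, falls between 5 February and 22 September, so daylight saving is in effect and Pelath Canton is at UTC+12:30.
09:00 UTC + 12h30m = 21:30 Pelath Canton.

21:30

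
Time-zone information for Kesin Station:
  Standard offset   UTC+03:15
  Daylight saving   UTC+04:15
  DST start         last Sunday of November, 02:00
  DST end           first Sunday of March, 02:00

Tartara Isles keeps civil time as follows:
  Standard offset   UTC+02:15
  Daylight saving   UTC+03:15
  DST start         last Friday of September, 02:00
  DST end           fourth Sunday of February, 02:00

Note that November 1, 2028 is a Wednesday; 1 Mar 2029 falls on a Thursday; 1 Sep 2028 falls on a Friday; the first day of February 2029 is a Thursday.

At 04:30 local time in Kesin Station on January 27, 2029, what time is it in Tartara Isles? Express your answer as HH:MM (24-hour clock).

03:30

1 November 2028 is a Wednesday, so Sundays fall on 5, 12, 19, 26; the last is November 26.
1 March 2029 is a Thursday, so the first Sunday is March 4.
January 27, 2029 lies within the daylight-saving period (26 November 2028 – 4 March 2029), so Kesin Station is on daylight time, UTC+04:15.
04:30 Kesin Station − 4h15m = 00:15 UTC.
1 September 2028 is a Friday, so Fridays fall on 1, 8, 15, 22, 29; the last is September 29.
1 February 2029 is a Thursday, so the first Sunday is February 4 and the fourth is February 25.
At the standard offset (UTC+02:15), 00:15 UTC + 2h15m = 02:30 Tartara Isles standard time.
Daylight saving runs 29 September 2028 – 25 February 2029; the standard-time date in Tartara Isles, January 27, 2029, is inside that window, so Tartara Isles is at UTC+03:15.
00:15 UTC + 3h15m = 03:30 Tartara Isles.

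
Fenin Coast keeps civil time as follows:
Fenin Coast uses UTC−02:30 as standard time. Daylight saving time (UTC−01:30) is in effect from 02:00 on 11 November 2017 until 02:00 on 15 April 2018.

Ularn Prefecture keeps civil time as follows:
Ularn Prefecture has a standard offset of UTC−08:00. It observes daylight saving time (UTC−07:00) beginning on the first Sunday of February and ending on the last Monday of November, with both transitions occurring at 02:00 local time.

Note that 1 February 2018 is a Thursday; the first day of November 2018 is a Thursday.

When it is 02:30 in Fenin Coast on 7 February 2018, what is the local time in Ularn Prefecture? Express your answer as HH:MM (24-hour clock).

21:00

7 February 2018 falls between 11 November 2017 and 15 April 2018, so daylight saving is in effect and Fenin Coast is at UTC−01:30.
02:30 Fenin Coast + 1h30m = 04:00 UTC.
1 February 2018 is a Thursday, so the first Sunday is February 4.
1 November 2018 is a Thursday, so Mondays fall on 5, 12, 19, 26; the last is November 26.
At the standard offset (UTC−08:00), 04:00 UTC − 8h = 20:00 Ularn Prefecture standard time (rolling into the previous day, 6 February 2018).
The standard-time date in Ularn Prefecture, 6 February 2018, falls between 4 February and 26 November, so daylight saving is in effect and Ularn Prefecture is at UTC−07:00.
04:00 UTC − 7h = 21:00 Ularn Prefecture (rolling into the previous day, 6 February 2018).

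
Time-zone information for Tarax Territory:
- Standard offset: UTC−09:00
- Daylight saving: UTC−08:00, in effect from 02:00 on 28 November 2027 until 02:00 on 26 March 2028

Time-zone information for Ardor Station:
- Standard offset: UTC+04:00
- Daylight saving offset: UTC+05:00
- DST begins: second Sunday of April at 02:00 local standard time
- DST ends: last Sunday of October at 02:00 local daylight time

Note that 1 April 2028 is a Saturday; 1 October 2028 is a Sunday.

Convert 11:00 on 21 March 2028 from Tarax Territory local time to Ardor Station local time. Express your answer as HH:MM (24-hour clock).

Daylight saving runs 28 November 2027 – 26 March 2028; 21 March 2028 is inside that window, so Tarax Territory is at UTC−08:00.
11:00 Tarax Territory + 8h = 19:00 UTC.
1 April 2028 is a Saturday, so the first Sunday is April 2 and the second is April 9.
1 October 2028 is a Sunday, so Sundays fall on 1, 8, 15, 22, 29; the last is October 29.
At the standard offset (UTC+04:00), 19:00 UTC + 4h = 23:00 Ardor Station standard time.
The standard-time date in Ardor Station, 21 March 2028, does not fall between 9 April and 29 October, so daylight saving is not in effect and Ardor Station is at UTC+04:00.
19:00 UTC + 4h = 23:00 Ardor Station.

23:00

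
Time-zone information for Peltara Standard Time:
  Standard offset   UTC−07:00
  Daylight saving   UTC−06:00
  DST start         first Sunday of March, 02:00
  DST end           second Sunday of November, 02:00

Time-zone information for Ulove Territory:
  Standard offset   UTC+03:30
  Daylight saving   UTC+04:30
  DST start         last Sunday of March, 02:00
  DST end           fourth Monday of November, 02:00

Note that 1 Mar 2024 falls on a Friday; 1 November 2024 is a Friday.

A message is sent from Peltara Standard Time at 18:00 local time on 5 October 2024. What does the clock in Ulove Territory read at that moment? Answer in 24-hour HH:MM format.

1 March 2024 is a Friday, so the first Sunday is March 3.
1 November 2024 is a Friday, so the first Sunday is November 3 and the second is November 10.
5 October 2024 lies within the daylight-saving period (3 March – 10 November), so Peltara Standard Time is on daylight time, UTC−06:00.
18:00 Peltara Standard Time + 6h = 00:00 UTC (rolling into the next day, 6 October 2024).
1 March 2024 is a Friday, so Sundays fall on 3, 10, 17, 24, 31; the last is March 31.
1 November 2024 is a Friday, so the first Monday is November 4 and the fourth is November 25.
At the standard offset (UTC+03:30), 00:00 UTC + 3h30m = 03:30 Ulove Territory standard time.
The standard-time date in Ulove Territory, 6 October 2024, lies within the daylight-saving period (31 March – 25 November), so Ulove Territory is on daylight time, UTC+04:30.
00:00 UTC + 4h30m = 04:30 Ulove Territory.

04:30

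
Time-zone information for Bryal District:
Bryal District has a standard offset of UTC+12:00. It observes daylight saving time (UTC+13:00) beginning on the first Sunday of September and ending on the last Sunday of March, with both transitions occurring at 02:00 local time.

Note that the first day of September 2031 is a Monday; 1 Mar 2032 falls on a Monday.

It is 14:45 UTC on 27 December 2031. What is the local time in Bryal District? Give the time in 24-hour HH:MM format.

03:45

1 September 2031 is a Monday, so the first Sunday is September 7.
1 March 2032 is a Monday, so Sundays fall on 7, 14, 21, 28; the last is March 28.
At the standard offset (UTC+12:00), 14:45 UTC + 12h = 02:45 Bryal District standard time (rolling into the next day, 28 December 2031).
Daylight saving runs 7 September 2031 – 28 March 2032; the standard-time date in Bryal District, 28 December 2031, is inside that window, so Bryal District is at UTC+13:00.
14:45 UTC + 13h = 03:45 local (rolling into the next day, 28 December 2031).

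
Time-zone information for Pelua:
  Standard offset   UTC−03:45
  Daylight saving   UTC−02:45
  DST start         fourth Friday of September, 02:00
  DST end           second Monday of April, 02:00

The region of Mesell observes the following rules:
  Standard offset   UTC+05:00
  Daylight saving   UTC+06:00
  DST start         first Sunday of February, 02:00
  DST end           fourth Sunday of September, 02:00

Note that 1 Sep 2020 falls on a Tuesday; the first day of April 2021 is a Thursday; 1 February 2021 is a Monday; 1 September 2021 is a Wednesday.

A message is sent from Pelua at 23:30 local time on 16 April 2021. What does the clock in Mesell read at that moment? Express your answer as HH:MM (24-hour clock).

1 September 2020 is a Tuesday, so the first Friday is September 4 and the fourth is September 25.
1 April 2021 is a Thursday, so the first Monday is April 5 and the second is April 12.
16 April 2021 is outside the daylight-saving period (25 September 2020 – 12 April 2021), so Pelua is on standard time, UTC−03:45.
23:30 Pelua + 3h45m = 03:15 UTC (rolling into the next day, 17 April 2021).
1 February 2021 is a Monday, so the first Sunday is February 7.
1 September 2021 is a Wednesday, so the first Sunday is September 5 and the fourth is September 26.
At the standard offset (UTC+05:00), 03:15 UTC + 5h = 08:15 Mesell standard time.
The standard-time date in Mesell, 17 April 2021, falls between 7 February and 26 September, so daylight saving is in effect and Mesell is at UTC+06:00.
03:15 UTC + 6h = 09:15 Mesell.

09:15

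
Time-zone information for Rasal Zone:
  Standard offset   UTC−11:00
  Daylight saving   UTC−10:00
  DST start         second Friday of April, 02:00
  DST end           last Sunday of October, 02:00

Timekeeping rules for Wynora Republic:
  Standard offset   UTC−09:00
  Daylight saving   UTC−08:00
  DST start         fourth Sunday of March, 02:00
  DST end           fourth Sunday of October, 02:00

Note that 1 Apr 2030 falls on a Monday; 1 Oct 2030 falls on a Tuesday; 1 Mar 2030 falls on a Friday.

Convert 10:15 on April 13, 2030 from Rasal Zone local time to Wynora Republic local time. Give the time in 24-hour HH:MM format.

1 April 2030 is a Monday, so the first Friday is April 5 and the second is April 12.
1 October 2030 is a Tuesday, so Sundays fall on 6, 13, 20, 27; the last is October 27.
April 13, 2030 lies within the daylight-saving period (12 April – 27 October), so Rasal Zone is on daylight time, UTC−10:00.
10:15 Rasal Zone + 10h = 20:15 UTC.
1 March 2030 is a Friday, so the first Sunday is March 3 and the fourth is March 24.
1 October 2030 is a Tuesday, so the first Sunday is October 6 and the fourth is October 27.
At the standard offset (UTC−09:00), 20:15 UTC − 9h = 11:15 Wynora Republic standard time.
The standard-time date in Wynora Republic, April 13, 2030, falls between 24 March and 27 October, so daylight saving is in effect and Wynora Republic is at UTC−08:00.
20:15 UTC − 8h = 12:15 Wynora Republic.

12:15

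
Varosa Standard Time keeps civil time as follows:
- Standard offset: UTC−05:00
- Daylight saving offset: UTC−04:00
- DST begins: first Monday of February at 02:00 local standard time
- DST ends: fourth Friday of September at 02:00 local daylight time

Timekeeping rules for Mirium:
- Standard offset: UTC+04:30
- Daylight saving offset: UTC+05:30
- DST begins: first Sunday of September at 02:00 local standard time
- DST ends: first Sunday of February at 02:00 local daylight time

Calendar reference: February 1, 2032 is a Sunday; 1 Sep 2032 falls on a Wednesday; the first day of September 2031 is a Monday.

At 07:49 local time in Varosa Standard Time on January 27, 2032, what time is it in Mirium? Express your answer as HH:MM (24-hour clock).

18:19

1 February 2032 is a Sunday, so the first Monday is February 2.
1 September 2032 is a Wednesday, so the first Friday is September 3 and the fourth is September 24.
January 27, 2032 is outside the daylight-saving period (2 February – 24 September), so Varosa Standard Time is on standard time, UTC−05:00.
07:49 Varosa Standard Time + 5h = 12:49 UTC.
1 September 2031 is a Monday, so the first Sunday is September 7.
1 February 2032 is a Sunday, so the first Sunday is February 1.
At the standard offset (UTC+04:30), 12:49 UTC + 4h30m = 17:19 Mirium standard time.
The standard-time date in Mirium, January 27, 2032, falls between 7 September 2031 and 1 February 2032, so daylight saving is in effect and Mirium is at UTC+05:30.
12:49 UTC + 5h30m = 18:19 Mirium.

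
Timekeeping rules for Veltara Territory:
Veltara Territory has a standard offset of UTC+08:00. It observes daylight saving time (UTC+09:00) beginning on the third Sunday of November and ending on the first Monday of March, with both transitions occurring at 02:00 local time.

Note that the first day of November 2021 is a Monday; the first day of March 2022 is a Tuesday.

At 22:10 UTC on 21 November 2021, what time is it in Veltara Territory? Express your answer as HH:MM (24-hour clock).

1 November 2021 is a Monday, so the first Sunday is November 7 and the third is November 21.
1 March 2022 is a Tuesday, so the first Monday is March 7.
At the standard offset (UTC+08:00), 22:10 UTC + 8h = 06:10 Veltara Territory standard time (rolling into the next day, 22 November 2021).
The standard-time date in Veltara Territory, 22 November 2021, falls between 21 November 2021 and 7 March 2022, so daylight saving is in effect and Veltara Territory is at UTC+09:00.
22:10 UTC + 9h = 07:10 local (rolling into the next day, 22 November 2021).

07:10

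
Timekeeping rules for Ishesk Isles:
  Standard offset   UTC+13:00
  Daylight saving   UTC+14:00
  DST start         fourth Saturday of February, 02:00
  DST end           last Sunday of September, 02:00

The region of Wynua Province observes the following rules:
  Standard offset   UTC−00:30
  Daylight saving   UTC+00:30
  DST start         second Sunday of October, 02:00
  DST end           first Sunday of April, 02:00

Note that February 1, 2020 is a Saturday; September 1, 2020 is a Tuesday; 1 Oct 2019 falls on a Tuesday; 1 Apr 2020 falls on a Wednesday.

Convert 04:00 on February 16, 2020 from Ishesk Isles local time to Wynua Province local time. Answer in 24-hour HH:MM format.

15:30

1 February 2020 is a Saturday, so the first Saturday is February 1 and the fourth is February 22.
1 September 2020 is a Tuesday, so Sundays fall on 6, 13, 20, 27; the last is September 27.
February 16, 2020 does not fall between 22 February and 27 September, so daylight saving is not in effect and Ishesk Isles is at UTC+13:00.
04:00 Ishesk Isles − 13h = 15:00 UTC (rolling into the previous day, 15 February 2020).
1 October 2019 is a Tuesday, so the first Sunday is October 6 and the second is October 13.
1 April 2020 is a Wednesday, so the first Sunday is April 5.
At the standard offset (UTC−00:30), 15:00 UTC − 0h30m = 14:30 Wynua Province standard time.
The standard-time date in Wynua Province, February 15, 2020, falls between 13 October 2019 and 5 April 2020, so daylight saving is in effect and Wynua Province is at UTC+00:30.
15:00 UTC + 0h30m = 15:30 Wynua Province.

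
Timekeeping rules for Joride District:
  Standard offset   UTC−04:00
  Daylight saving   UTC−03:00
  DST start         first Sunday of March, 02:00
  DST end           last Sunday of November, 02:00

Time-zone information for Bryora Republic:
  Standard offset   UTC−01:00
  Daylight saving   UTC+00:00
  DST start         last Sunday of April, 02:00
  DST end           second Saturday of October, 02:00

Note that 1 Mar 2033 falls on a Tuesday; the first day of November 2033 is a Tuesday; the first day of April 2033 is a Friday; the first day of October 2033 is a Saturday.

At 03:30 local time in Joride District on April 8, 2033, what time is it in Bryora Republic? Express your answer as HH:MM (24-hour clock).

05:30

1 March 2033 is a Tuesday, so the first Sunday is March 6.
1 November 2033 is a Tuesday, so Sundays fall on 6, 13, 20, 27; the last is November 27.
April 8, 2033 falls between 6 March and 27 November, so daylight saving is in effect and Joride District is at UTC−03:00.
03:30 Joride District + 3h = 06:30 UTC.
1 April 2033 is a Friday, so Sundays fall on 3, 10, 17, 24; the last is April 24.
1 October 2033 is a Saturday, so the first Saturday is October 1 and the second is October 8.
At the standard offset (UTC−01:00), 06:30 UTC − 1h = 05:30 Bryora Republic standard time.
The standard-time date in Bryora Republic, April 8, 2033, is outside the daylight-saving period (24 April – 8 October), so Bryora Republic is on standard time, UTC−01:00.
06:30 UTC − 1h = 05:30 Bryora Republic.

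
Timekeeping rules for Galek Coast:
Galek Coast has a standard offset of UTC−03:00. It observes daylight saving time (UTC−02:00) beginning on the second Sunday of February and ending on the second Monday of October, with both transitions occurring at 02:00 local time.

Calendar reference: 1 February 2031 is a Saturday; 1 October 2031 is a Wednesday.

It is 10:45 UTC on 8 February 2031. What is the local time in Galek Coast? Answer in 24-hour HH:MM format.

07:45

1 February 2031 is a Saturday, so the first Sunday is February 2 and the second is February 9.
1 October 2031 is a Wednesday, so the first Monday is October 6 and the second is October 13.
At the standard offset (UTC−03:00), 10:45 UTC − 3h = 07:45 Galek Coast standard time.
Daylight saving runs 9 February – 13 October; the standard-time date in Galek Coast, 8 February 2031, is outside that window, so Galek Coast is on standard time at UTC−03:00.
10:45 UTC − 3h = 07:45 local.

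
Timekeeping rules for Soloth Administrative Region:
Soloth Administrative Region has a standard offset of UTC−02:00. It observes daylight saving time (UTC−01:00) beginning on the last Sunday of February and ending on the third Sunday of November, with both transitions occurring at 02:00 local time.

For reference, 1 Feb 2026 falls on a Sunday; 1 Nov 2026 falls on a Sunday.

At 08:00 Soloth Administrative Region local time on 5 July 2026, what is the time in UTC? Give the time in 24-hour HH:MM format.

1 February 2026 is a Sunday, so Sundays fall on 1, 8, 15, 22; the last is February 22.
1 November 2026 is a Sunday, so the first Sunday is November 1 and the third is November 15.
Daylight saving runs 22 February – 15 November; 5 July 2026 is inside that window, so Soloth Administrative Region is at UTC−01:00.
08:00 local + 1h = 09:00 UTC.

09:00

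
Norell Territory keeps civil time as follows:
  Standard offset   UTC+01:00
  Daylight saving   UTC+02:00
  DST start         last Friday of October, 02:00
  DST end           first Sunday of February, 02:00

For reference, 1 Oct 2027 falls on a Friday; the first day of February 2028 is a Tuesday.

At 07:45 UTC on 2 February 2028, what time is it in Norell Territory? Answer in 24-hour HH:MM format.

1 October 2027 is a Friday, so Fridays fall on 1, 8, 15, 22, 29; the last is October 29.
1 February 2028 is a Tuesday, so the first Sunday is February 6.
At the standard offset (UTC+01:00), 07:45 UTC + 1h = 08:45 Norell Territory standard time.
The standard-time date in Norell Territory, 2 February 2028, lies within the daylight-saving period (29 October 2027 – 6 February 2028), so Norell Territory is on daylight time, UTC+02:00.
07:45 UTC + 2h = 09:45 local.

09:45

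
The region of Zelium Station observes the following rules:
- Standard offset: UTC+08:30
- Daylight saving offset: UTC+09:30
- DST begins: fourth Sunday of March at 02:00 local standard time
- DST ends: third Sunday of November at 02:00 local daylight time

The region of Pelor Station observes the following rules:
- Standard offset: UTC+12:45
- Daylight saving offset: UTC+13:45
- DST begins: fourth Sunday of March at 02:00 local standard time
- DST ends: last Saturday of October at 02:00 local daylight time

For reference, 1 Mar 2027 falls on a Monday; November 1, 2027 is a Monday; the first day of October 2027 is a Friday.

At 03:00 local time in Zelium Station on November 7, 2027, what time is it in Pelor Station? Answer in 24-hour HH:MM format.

1 March 2027 is a Monday, so the first Sunday is March 7 and the fourth is March 28.
1 November 2027 is a Monday, so the first Sunday is November 7 and the third is November 21.
Daylight saving runs 28 March – 21 November; November 7, 2027 is inside that window, so Zelium Station is at UTC+09:30.
03:00 Zelium Station − 9h30m = 17:30 UTC (rolling into the previous day, 6 November 2027).
1 March 2027 is a Monday, so the first Sunday is March 7 and the fourth is March 28.
1 October 2027 is a Friday, so Saturdays fall on 2, 9, 16, 23, 30; the last is October 30.
At the standard offset (UTC+12:45), 17:30 UTC + 12h45m = 06:15 Pelor Station standard time (rolling into the next day, 7 November 2027).
The standard-time date in Pelor Station, November 7, 2027, does not fall between 28 March and 30 October, so daylight saving is not in effect and Pelor Station is at UTC+12:45.
17:30 UTC + 12h45m = 06:15 Pelor Station (rolling into the next day, 7 November 2027).

06:15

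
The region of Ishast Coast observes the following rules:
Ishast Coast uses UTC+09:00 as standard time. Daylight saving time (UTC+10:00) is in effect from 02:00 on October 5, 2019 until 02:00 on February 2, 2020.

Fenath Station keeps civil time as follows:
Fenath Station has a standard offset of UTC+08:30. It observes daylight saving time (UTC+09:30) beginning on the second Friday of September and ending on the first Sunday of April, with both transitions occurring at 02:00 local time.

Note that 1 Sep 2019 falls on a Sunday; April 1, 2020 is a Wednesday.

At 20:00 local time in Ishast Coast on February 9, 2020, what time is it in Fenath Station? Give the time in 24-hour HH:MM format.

Daylight saving runs 5 October 2019 – 2 February 2020; February 9, 2020 is outside that window, so Ishast Coast is on standard time at UTC+09:00.
20:00 Ishast Coast − 9h = 11:00 UTC.
1 September 2019 is a Sunday, so the first Friday is September 6 and the second is September 13.
1 April 2020 is a Wednesday, so the first Sunday is April 5.
At the standard offset (UTC+08:30), 11:00 UTC + 8h30m = 19:30 Fenath Station standard time.
Daylight saving runs 13 September 2019 – 5 April 2020; the standard-time date in Fenath Station, February 9, 2020, is inside that window, so Fenath Station is at UTC+09:30.
11:00 UTC + 9h30m = 20:30 Fenath Station.

20:30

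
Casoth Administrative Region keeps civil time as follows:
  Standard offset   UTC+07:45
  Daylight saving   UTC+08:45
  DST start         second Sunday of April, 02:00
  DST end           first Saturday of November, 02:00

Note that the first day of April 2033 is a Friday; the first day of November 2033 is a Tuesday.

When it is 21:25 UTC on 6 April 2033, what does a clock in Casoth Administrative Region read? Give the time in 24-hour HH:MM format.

1 April 2033 is a Friday, so the first Sunday is April 3 and the second is April 10.
1 November 2033 is a Tuesday, so the first Saturday is November 5.
At the standard offset (UTC+07:45), 21:25 UTC + 7h45m = 05:10 Casoth Administrative Region standard time (rolling into the next day, 7 April 2033).
The standard-time date in Casoth Administrative Region, 7 April 2033, is outside the daylight-saving period (10 April – 5 November), so Casoth Administrative Region is on standard time, UTC+07:45.
21:25 UTC + 7h45m = 05:10 local (rolling into the next day, 7 April 2033).

05:10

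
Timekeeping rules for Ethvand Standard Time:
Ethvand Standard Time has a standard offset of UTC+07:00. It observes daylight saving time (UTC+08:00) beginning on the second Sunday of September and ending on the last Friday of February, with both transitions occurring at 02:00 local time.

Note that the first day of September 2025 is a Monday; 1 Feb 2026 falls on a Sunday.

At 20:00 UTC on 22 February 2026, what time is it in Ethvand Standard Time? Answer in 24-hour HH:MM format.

04:00

1 September 2025 is a Monday, so the first Sunday is September 7 and the second is September 14.
1 February 2026 is a Sunday, so Fridays fall on 6, 13, 20, 27; the last is February 27.
At the standard offset (UTC+07:00), 20:00 UTC + 7h = 03:00 Ethvand Standard Time standard time (rolling into the next day, 23 February 2026).
The standard-time date in Ethvand Standard Time, 23 February 2026, lies within the daylight-saving period (14 September 2025 – 27 February 2026), so Ethvand Standard Time is on daylight time, UTC+08:00.
20:00 UTC + 8h = 04:00 local (rolling into the next day, 23 February 2026).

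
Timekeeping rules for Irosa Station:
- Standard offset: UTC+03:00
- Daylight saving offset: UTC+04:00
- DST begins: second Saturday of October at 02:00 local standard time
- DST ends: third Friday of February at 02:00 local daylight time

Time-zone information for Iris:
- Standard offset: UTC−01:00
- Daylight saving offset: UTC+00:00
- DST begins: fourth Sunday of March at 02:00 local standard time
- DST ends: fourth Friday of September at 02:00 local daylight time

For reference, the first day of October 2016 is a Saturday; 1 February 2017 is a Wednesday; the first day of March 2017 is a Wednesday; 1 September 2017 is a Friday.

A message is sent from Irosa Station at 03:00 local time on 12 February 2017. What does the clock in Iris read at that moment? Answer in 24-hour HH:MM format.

22:00

1 October 2016 is a Saturday, so the first Saturday is October 1 and the second is October 8.
1 February 2017 is a Wednesday, so the first Friday is February 3 and the third is February 17.
12 February 2017 lies within the daylight-saving period (8 October 2016 – 17 February 2017), so Irosa Station is on daylight time, UTC+04:00.
03:00 Irosa Station − 4h = 23:00 UTC (rolling into the previous day, 11 February 2017).
1 March 2017 is a Wednesday, so the first Sunday is March 5 and the fourth is March 26.
1 September 2017 is a Friday, so the first Friday is September 1 and the fourth is September 22.
At the standard offset (UTC−01:00), 23:00 UTC − 1h = 22:00 Iris standard time.
Daylight saving runs 26 March – 22 September; the standard-time date in Iris, 11 February 2017, is outside that window, so Iris is on standard time at UTC−01:00.
23:00 UTC − 1h = 22:00 Iris.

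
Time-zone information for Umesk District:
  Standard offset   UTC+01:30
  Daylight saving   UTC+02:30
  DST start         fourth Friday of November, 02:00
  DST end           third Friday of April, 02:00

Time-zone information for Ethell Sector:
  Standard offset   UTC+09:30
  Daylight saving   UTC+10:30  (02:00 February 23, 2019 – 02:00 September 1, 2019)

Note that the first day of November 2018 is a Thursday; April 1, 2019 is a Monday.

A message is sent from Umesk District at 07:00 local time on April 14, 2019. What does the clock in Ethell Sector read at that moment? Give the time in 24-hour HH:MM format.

15:00

1 November 2018 is a Thursday, so the first Friday is November 2 and the fourth is November 23.
1 April 2019 is a Monday, so the first Friday is April 5 and the third is April 19.
April 14, 2019 lies within the daylight-saving period (23 November 2018 – 19 April 2019), so Umesk District is on daylight time, UTC+02:30.
07:00 Umesk District − 2h30m = 04:30 UTC.
At the standard offset (UTC+09:30), 04:30 UTC + 9h30m = 14:00 Ethell Sector standard time.
Daylight saving runs 23 February – 1 September; the standard-time date in Ethell Sector, April 14, 2019, is inside that window, so Ethell Sector is at UTC+10:30.
04:30 UTC + 10h30m = 15:00 Ethell Sector.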